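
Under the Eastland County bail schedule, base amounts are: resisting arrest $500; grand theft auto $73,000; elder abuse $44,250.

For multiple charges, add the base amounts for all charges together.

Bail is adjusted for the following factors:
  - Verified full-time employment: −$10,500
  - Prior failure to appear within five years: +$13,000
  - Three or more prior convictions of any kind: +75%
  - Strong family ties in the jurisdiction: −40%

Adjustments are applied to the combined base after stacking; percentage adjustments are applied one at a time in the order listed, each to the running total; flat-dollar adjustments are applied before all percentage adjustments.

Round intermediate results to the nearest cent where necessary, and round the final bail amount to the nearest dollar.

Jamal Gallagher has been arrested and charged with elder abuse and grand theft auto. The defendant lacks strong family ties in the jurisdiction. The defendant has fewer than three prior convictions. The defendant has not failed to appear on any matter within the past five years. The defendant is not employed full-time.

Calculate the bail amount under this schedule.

Base amounts from the schedule: elder abuse $44,250; grand theft auto $73,000.
Stacking rule: sum of all bases. $44,250 + $73,000 = $117,250.
No adjustment factors apply to this defendant.

$117,250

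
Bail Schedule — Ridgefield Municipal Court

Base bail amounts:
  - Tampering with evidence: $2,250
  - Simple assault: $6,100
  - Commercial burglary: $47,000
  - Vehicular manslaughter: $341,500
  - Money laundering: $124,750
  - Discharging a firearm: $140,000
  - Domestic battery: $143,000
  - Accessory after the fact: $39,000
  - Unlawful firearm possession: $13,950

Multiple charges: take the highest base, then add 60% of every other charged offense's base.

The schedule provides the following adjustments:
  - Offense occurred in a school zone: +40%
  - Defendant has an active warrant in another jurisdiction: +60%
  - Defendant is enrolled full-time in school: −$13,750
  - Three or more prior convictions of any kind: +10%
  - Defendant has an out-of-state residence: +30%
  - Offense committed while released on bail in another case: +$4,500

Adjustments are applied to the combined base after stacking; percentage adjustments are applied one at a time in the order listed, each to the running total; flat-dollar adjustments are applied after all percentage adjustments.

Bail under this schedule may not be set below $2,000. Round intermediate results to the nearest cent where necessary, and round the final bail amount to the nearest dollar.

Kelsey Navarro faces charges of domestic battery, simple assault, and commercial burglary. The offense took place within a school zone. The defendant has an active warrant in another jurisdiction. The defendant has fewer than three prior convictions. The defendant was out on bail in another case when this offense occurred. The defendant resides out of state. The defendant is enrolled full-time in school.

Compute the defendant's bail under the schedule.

$499,942

Base amounts from the schedule: domestic battery $143,000; simple assault $6,100; commercial burglary $47,000.
Stacking rule: highest base plus 60% of each additional charge. Highest is domestic battery at $143,000. Additional: $6,100 × 60% = $3,660; $47,000 × 60% = $28,200. Combined base = $143,000 + $31,860 = $174,860.
Offense occurred in a school zone (+40%): $174,860 × 1.4 = $244,804.
Defendant has an active warrant in another jurisdiction (+60%): $244,804 × 1.6 = $391,686.40.
Defendant has an out-of-state residence (+30%): $391,686.40 × 1.3 = $509,192.32.
Defendant is enrolled full-time in school (−$13,750 flat): $509,192.32 − $13,750 = $495,442.32.
Offense committed while released on bail in another case (+$4,500 flat): $495,442.32 + $4,500 = $499,942.32.
$499,942.32 is at or above the $2,000 minimum.
Rounded to the nearest dollar: $499,942.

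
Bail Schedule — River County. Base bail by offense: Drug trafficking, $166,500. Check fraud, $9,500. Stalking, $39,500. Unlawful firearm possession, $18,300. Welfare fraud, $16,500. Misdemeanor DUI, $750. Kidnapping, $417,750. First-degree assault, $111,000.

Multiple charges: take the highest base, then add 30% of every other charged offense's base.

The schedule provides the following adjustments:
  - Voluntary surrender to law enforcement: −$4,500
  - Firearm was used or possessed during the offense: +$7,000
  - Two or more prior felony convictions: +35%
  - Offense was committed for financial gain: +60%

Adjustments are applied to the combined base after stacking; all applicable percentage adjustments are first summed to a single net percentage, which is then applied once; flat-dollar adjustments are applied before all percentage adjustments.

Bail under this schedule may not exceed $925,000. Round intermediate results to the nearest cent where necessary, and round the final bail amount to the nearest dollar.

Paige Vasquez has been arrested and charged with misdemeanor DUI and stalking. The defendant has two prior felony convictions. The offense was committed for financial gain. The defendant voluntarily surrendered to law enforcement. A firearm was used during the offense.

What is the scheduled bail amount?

Base amounts from the schedule: misdemeanor DUI $750; stalking $39,500.
Stacking rule: highest base plus 30% of each additional charge. Highest is stalking at $39,500. Additional: $750 × 30% = $225. Combined base = $39,500 + $225 = $39,725.
Voluntary surrender to law enforcement (−$4,500 flat): $39,725 − $4,500 = $35,225.
Firearm was used or possessed during the offense (+$7,000 flat): $35,225 + $7,000 = $42,225.
Net percentage adjustment: +35% +60% = +95%. $42,225 × 1.95 = $82,338.75.
$82,338.75 is within the $925,000 maximum.
Rounded to the nearest dollar: $82,339.

$82,339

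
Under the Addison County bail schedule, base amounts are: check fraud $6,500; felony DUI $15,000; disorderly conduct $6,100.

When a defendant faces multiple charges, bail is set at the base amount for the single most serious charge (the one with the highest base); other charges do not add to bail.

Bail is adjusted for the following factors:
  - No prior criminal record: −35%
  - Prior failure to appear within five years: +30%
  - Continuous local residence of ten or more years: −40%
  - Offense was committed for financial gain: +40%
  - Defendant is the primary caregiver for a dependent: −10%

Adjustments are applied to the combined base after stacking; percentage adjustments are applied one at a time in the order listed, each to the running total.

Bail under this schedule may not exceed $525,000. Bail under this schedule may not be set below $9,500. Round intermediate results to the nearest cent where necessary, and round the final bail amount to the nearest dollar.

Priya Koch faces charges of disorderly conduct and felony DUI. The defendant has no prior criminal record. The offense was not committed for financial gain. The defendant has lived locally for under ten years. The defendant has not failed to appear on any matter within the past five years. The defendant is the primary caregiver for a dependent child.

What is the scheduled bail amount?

Base amounts from the schedule: disorderly conduct $6,100; felony DUI $15,000.
Stacking rule: use the highest base only. Highest is felony DUI at $15,000. Combined base = $15,000.
No prior criminal record (−35%): $15,000 × 0.65 = $9,750.
Defendant is the primary caregiver for a dependent (−10%): $9,750 × 0.9 = $8,775.
$8,775 is within the $525,000 maximum.
Result $8,775 is below the minimum of $9,500; bail is set at the minimum $9,500.

$9,500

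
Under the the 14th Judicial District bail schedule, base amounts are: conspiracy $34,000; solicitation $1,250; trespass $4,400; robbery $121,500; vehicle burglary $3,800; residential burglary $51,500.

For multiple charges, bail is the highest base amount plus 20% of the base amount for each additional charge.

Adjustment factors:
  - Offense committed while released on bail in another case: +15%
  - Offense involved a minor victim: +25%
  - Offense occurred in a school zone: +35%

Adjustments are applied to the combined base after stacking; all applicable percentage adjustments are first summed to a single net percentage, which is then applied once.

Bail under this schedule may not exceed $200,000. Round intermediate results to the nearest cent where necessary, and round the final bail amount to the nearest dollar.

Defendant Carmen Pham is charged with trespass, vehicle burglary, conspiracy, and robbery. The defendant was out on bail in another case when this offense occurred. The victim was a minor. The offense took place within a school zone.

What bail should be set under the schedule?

$200,000

Base amounts from the schedule: trespass $4,400; vehicle burglary $3,800; conspiracy $34,000; robbery $121,500.
Stacking rule: highest base plus 20% of each additional charge. Highest is robbery at $121,500. Additional: $4,400 × 20% = $880; $3,800 × 20% = $760; $34,000 × 20% = $6,800. Combined base = $121,500 + $8,440 = $129,940.
Net percentage adjustment: +15% +25% +35% = +75%. $129,940 × 1.75 = $227,395.
Result $227,395 exceeds the maximum of $200,000; bail is capped at $200,000.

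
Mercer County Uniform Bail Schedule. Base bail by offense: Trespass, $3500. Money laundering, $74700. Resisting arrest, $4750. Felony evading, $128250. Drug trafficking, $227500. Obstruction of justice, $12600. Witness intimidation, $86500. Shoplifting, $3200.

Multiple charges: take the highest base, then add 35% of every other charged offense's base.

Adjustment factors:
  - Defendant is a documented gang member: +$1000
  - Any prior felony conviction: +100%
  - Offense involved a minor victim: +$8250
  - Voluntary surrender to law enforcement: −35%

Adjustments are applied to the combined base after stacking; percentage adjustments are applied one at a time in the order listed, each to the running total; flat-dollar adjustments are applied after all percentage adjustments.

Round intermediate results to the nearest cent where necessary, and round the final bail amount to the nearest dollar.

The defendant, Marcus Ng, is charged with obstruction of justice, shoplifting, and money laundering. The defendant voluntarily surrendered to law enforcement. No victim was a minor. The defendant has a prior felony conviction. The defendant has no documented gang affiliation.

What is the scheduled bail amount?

Base amounts from the schedule: obstruction of justice $12600; shoplifting $3200; money laundering $74700.
Stacking rule: highest base plus 35% of each additional charge. Highest is money laundering at $74700. Additional: $12600 × 35% = $4410; $3200 × 35% = $1120. Combined base = $74700 + $5530 = $80230.
Any prior felony conviction (+100%): $80230 × 2 = $160460.
Voluntary surrender to law enforcement (−35%): $160460 × 0.65 = $104299.

$104299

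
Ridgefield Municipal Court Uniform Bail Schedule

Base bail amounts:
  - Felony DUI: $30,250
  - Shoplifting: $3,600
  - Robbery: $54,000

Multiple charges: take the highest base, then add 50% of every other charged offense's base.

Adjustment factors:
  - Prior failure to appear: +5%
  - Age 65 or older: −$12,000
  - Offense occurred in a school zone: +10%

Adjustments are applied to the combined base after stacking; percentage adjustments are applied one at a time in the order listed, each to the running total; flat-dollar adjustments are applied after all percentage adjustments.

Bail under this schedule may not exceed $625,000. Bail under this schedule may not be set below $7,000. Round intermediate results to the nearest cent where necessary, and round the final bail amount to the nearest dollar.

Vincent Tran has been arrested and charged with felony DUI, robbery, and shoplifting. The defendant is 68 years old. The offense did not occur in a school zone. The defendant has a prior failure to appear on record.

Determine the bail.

$62,471

Base amounts from the schedule: felony DUI $30,250; robbery $54,000; shoplifting $3,600.
Stacking rule: highest base plus 50% of each additional charge. Highest is robbery at $54,000. Additional: $30,250 × 50% = $15,125; $3,600 × 50% = $1,800. Combined base = $54,000 + $16,925 = $70,925.
Prior failure to appear (+5%): $70,925 × 1.05 = $74,471.25.
Age 65 or older (−$12,000 flat): $74,471.25 − $12,000 = $62,471.25.
$62,471.25 is within the $625,000 maximum.
$62,471.25 is at or above the $7,000 minimum.
Rounded to the nearest dollar: $62,471.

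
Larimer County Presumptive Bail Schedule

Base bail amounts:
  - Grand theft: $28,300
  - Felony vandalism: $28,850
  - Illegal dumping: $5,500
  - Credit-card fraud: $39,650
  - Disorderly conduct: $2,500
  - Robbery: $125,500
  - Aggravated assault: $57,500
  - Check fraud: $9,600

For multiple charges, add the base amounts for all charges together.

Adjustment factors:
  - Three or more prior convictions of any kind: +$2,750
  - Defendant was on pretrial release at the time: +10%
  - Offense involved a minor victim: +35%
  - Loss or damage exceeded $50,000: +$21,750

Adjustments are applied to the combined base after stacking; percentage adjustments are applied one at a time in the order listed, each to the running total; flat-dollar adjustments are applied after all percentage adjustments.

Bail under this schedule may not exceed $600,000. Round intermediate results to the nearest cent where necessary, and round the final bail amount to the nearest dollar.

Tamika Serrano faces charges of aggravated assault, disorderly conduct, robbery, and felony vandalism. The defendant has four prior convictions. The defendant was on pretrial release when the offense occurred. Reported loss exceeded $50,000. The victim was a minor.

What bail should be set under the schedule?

Base amounts from the schedule: aggravated assault $57,500; disorderly conduct $2,500; robbery $125,500; felony vandalism $28,850.
Stacking rule: sum of all bases. $57,500 + $2,500 + $125,500 + $28,850 = $214,350.
Defendant was on pretrial release at the time (+10%): $214,350 × 1.1 = $235,785.
Offense involved a minor victim (+35%): $235,785 × 1.35 = $318,309.75.
Three or more prior convictions of any kind (+$2,750 flat): $318,309.75 + $2,750 = $321,059.75.
Loss or damage exceeded $50,000 (+$21,750 flat): $321,059.75 + $21,750 = $342,809.75.
$342,809.75 is within the $600,000 maximum.
Rounded to the nearest dollar: $342,810.

$342,810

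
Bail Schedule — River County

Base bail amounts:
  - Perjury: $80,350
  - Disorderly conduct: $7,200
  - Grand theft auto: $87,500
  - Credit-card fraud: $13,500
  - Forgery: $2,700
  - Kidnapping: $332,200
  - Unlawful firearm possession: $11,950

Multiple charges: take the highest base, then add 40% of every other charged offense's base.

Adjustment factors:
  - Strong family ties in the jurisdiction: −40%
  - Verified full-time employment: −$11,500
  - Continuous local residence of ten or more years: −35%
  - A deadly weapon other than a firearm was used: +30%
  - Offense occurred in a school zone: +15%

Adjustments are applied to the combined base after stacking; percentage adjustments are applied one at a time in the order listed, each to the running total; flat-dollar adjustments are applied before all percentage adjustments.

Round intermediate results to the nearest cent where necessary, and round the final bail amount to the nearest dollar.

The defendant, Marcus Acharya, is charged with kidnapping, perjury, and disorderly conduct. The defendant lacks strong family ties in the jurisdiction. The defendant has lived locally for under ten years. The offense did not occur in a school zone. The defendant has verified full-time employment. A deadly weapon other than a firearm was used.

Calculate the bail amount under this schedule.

Base amounts from the schedule: kidnapping $332,200; perjury $80,350; disorderly conduct $7,200.
Stacking rule: highest base plus 40% of each additional charge. Highest is kidnapping at $332,200. Additional: $80,350 × 40% = $32,140; $7,200 × 40% = $2,880. Combined base = $332,200 + $35,020 = $367,220.
Verified full-time employment (−$11,500 flat): $367,220 − $11,500 = $355,720.
A deadly weapon other than a firearm was used (+30%): $355,720 × 1.3 = $462,436.

$462,436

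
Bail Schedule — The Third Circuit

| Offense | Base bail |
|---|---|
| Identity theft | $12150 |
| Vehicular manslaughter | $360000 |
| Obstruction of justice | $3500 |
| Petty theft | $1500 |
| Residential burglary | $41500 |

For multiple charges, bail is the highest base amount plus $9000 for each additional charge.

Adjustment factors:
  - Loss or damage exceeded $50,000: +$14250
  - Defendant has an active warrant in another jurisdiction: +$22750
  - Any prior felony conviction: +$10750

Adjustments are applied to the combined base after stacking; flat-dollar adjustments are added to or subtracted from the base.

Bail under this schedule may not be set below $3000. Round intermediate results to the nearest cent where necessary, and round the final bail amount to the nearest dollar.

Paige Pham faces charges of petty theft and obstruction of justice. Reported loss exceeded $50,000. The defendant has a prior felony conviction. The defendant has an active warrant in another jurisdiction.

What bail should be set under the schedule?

Base amounts from the schedule: petty theft $1500; obstruction of justice $3500.
Stacking rule: highest base plus $9000 per additional charge. Highest is obstruction of justice at $3500; 1 additional charge → +$9000. Combined base = $12500.
Loss or damage exceeded $50,000 (+$14250 flat): $12500 + $14250 = $26750.
Defendant has an active warrant in another jurisdiction (+$22750 flat): $26750 + $22750 = $49500.
Any prior felony conviction (+$10750 flat): $49500 + $10750 = $60250.
$60250 is at or above the $3000 minimum.

$60250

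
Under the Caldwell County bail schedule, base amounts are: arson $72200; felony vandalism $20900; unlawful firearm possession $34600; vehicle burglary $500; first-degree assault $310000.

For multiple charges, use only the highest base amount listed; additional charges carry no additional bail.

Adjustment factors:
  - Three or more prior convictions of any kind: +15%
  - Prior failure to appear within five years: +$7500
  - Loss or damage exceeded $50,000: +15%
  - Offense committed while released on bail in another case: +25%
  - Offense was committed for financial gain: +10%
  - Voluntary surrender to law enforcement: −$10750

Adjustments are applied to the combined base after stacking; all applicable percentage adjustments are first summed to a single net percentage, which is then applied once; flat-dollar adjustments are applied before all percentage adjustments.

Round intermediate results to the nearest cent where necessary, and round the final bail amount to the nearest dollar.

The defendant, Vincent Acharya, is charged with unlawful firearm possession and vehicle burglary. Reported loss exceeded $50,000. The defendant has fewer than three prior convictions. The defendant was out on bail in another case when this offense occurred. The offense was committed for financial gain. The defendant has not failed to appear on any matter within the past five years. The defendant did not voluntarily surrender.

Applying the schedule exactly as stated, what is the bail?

Base amounts from the schedule: unlawful firearm possession $34600; vehicle burglary $500.
Stacking rule: use the highest base only. Highest is unlawful firearm possession at $34600. Combined base = $34600.
Net percentage adjustment: +15% +25% +10% = +50%. $34600 × 1.5 = $51900.

$51900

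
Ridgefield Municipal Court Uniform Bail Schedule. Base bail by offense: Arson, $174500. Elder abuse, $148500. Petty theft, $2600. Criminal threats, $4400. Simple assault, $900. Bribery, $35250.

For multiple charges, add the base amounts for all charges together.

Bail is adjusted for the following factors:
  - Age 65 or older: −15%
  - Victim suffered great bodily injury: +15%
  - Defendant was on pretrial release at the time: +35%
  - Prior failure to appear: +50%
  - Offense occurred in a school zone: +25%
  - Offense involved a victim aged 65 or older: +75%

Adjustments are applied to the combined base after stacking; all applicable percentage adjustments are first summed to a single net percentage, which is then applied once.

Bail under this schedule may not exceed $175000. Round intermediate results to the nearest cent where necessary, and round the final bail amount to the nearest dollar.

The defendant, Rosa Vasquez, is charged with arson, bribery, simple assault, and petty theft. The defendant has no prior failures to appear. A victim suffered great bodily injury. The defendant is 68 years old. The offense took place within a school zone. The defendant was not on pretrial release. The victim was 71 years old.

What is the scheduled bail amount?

Base amounts from the schedule: arson $174500; bribery $35250; simple assault $900; petty theft $2600.
Stacking rule: sum of all bases. $174500 + $35250 + $900 + $2600 = $213250.
Net percentage adjustment: −15% +15% +25% +75% = +100%. $213250 × 2 = $426500.
Result $426500 exceeds the maximum of $175000; bail is capped at $175000.

$175000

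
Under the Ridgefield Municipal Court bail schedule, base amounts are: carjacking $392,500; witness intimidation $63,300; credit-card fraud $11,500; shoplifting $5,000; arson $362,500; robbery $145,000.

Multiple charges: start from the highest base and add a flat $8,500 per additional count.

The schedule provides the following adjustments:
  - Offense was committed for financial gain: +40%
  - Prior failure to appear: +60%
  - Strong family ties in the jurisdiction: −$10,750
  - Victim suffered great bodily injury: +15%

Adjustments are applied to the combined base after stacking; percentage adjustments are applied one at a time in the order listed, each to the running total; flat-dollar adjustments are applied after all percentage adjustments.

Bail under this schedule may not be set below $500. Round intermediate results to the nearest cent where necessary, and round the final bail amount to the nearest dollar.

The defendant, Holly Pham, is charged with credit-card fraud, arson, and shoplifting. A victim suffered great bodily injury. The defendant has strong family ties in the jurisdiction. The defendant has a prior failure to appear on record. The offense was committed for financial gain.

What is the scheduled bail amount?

$966,842

Base amounts from the schedule: credit-card fraud $11,500; arson $362,500; shoplifting $5,000.
Stacking rule: highest base plus $8,500 per additional charge. Highest is arson at $362,500; 2 additional charges → +$17,000. Combined base = $379,500.
Offense was committed for financial gain (+40%): $379,500 × 1.4 = $531,300.
Prior failure to appear (+60%): $531,300 × 1.6 = $850,080.
Victim suffered great bodily injury (+15%): $850,080 × 1.15 = $977,592.
Strong family ties in the jurisdiction (−$10,750 flat): $977,592 − $10,750 = $966,842.
$966,842 is at or above the $500 minimum.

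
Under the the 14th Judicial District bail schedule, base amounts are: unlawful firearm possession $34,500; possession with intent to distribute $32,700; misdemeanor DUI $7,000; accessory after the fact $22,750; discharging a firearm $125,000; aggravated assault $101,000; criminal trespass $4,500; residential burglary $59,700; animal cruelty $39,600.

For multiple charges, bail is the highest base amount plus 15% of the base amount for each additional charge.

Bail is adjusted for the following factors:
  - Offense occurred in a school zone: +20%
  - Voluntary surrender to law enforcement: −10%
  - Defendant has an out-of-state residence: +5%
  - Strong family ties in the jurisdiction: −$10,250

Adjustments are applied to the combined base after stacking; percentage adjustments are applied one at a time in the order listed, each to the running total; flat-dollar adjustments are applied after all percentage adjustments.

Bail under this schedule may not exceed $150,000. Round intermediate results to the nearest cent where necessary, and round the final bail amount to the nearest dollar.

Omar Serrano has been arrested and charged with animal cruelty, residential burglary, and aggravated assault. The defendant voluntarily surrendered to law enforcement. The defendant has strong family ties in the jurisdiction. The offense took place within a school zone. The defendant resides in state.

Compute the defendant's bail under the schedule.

$114,917

Base amounts from the schedule: animal cruelty $39,600; residential burglary $59,700; aggravated assault $101,000.
Stacking rule: highest base plus 15% of each additional charge. Highest is aggravated assault at $101,000. Additional: $39,600 × 15% = $5,940; $59,700 × 15% = $8,955. Combined base = $101,000 + $14,895 = $115,895.
Offense occurred in a school zone (+20%): $115,895 × 1.2 = $139,074.
Voluntary surrender to law enforcement (−10%): $139,074 × 0.9 = $125,166.60.
Strong family ties in the jurisdiction (−$10,250 flat): $125,166.60 − $10,250 = $114,916.60.
$114,916.60 is within the $150,000 maximum.
Rounded to the nearest dollar: $114,917.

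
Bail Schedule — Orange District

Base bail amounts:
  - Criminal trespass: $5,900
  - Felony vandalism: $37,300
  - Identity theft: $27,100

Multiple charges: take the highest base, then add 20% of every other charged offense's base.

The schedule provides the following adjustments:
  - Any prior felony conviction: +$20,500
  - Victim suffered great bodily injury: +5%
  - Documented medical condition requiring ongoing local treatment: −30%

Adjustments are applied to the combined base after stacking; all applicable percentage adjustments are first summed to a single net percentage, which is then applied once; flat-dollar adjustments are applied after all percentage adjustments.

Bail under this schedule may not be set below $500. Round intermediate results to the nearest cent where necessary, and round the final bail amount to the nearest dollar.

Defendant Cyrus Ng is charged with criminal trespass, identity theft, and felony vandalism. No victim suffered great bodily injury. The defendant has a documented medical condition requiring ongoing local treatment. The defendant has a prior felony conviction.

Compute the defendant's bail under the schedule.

Base amounts from the schedule: criminal trespass $5,900; identity theft $27,100; felony vandalism $37,300.
Stacking rule: highest base plus 20% of each additional charge. Highest is felony vandalism at $37,300. Additional: $5,900 × 20% = $1,180; $27,100 × 20% = $5,420. Combined base = $37,300 + $6,600 = $43,900.
Documented medical condition requiring ongoing local treatment (−30%): $43,900 × 0.7 = $30,730.
Any prior felony conviction (+$20,500 flat): $30,730 + $20,500 = $51,230.
$51,230 is at or above the $500 minimum.

$51,230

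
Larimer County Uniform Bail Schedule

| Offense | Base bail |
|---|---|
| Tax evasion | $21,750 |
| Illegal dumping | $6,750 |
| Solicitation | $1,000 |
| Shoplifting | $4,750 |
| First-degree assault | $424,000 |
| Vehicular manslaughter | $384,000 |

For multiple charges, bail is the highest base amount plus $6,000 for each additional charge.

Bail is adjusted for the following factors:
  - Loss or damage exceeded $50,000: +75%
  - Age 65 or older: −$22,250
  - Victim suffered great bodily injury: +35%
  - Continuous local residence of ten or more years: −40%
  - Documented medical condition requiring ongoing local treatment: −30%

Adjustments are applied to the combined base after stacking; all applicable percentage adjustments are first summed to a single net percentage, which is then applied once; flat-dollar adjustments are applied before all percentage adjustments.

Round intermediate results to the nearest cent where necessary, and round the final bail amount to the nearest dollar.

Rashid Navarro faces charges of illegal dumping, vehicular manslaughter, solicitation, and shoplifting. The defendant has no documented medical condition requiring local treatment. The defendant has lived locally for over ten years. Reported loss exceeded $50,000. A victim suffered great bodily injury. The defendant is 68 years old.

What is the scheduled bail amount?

$645,575

Base amounts from the schedule: illegal dumping $6,750; vehicular manslaughter $384,000; solicitation $1,000; shoplifting $4,750.
Stacking rule: highest base plus $6,000 per additional charge. Highest is vehicular manslaughter at $384,000; 3 additional charges → +$18,000. Combined base = $402,000.
Age 65 or older (−$22,250 flat): $402,000 − $22,250 = $379,750.
Net percentage adjustment: +75% +35% −40% = +70%. $379,750 × 1.7 = $645,575.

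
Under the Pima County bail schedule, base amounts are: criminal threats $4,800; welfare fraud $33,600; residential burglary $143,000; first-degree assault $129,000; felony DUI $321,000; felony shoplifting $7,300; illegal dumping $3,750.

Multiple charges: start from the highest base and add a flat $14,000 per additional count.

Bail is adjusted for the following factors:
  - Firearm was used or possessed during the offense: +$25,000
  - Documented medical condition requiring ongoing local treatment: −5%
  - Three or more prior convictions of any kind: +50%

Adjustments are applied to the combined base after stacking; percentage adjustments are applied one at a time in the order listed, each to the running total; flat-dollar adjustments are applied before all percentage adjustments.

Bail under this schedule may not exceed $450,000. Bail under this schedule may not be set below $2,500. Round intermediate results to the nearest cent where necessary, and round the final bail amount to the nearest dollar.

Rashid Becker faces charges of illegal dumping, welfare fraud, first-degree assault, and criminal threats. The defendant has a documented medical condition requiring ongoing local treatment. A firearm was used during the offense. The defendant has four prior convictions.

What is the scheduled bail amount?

Base amounts from the schedule: illegal dumping $3,750; welfare fraud $33,600; first-degree assault $129,000; criminal threats $4,800.
Stacking rule: highest base plus $14,000 per additional charge. Highest is first-degree assault at $129,000; 3 additional charges → +$42,000. Combined base = $171,000.
Firearm was used or possessed during the offense (+$25,000 flat): $171,000 + $25,000 = $196,000.
Documented medical condition requiring ongoing local treatment (−5%): $196,000 × 0.95 = $186,200.
Three or more prior convictions of any kind (+50%): $186,200 × 1.5 = $279,300.
$279,300 is within the $450,000 maximum.
$279,300 is at or above the $2,500 minimum.

$279,300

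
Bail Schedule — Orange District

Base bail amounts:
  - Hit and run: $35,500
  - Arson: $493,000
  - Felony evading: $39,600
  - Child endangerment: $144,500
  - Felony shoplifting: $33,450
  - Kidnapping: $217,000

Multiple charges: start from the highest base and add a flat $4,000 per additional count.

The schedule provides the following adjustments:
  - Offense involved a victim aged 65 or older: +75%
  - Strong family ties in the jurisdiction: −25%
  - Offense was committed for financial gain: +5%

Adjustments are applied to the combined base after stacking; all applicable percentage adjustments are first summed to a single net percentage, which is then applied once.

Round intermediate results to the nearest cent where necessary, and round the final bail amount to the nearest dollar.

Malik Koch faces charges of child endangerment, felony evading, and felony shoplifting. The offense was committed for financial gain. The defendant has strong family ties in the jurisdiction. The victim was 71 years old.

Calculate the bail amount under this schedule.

$236,375

Base amounts from the schedule: child endangerment $144,500; felony evading $39,600; felony shoplifting $33,450.
Stacking rule: highest base plus $4,000 per additional charge. Highest is child endangerment at $144,500; 2 additional charges → +$8,000. Combined base = $152,500.
Net percentage adjustment: +75% −25% +5% = +55%. $152,500 × 1.55 = $236,375.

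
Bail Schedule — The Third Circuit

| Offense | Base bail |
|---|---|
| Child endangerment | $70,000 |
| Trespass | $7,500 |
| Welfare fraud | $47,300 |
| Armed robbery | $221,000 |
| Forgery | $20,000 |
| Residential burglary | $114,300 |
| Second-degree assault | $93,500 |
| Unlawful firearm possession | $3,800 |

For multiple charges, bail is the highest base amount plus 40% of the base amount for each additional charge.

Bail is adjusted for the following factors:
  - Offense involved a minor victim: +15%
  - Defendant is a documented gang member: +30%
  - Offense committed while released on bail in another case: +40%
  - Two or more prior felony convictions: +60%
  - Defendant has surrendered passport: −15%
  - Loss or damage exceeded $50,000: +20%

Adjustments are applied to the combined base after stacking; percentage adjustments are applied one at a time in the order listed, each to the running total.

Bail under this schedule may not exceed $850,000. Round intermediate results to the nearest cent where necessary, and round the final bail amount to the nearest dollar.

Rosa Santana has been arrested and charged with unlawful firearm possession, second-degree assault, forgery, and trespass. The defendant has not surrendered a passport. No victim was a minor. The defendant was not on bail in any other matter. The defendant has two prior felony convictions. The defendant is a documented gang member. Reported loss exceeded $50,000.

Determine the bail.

Base amounts from the schedule: unlawful firearm possession $3,800; second-degree assault $93,500; forgery $20,000; trespass $7,500.
Stacking rule: highest base plus 40% of each additional charge. Highest is second-degree assault at $93,500. Additional: $3,800 × 40% = $1,520; $20,000 × 40% = $8,000; $7,500 × 40% = $3,000. Combined base = $93,500 + $12,520 = $106,020.
Defendant is a documented gang member (+30%): $106,020 × 1.3 = $137,826.
Two or more prior felony convictions (+60%): $137,826 × 1.6 = $220,521.60.
Loss or damage exceeded $50,000 (+20%): $220,521.60 × 1.2 = $264,625.92.
$264,625.92 is within the $850,000 maximum.
Rounded to the nearest dollar: $264,626.

$264,626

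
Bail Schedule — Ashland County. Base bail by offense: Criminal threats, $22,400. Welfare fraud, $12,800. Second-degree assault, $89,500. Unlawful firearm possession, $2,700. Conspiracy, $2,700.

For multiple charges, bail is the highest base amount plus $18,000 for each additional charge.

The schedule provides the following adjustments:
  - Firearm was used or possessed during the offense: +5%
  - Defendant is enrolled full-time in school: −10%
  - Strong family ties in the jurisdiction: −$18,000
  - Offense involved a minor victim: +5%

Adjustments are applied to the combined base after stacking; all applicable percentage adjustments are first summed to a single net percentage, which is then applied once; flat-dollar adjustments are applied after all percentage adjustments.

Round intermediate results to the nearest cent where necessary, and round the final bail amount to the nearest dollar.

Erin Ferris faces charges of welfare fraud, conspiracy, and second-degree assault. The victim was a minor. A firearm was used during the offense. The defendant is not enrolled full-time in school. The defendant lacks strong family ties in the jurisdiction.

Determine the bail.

Base amounts from the schedule: welfare fraud $12,800; conspiracy $2,700; second-degree assault $89,500.
Stacking rule: highest base plus $18,000 per additional charge. Highest is second-degree assault at $89,500; 2 additional charges → +$36,000. Combined base = $125,500.
Net percentage adjustment: +5% +5% = +10%. $125,500 × 1.1 = $138,050.

$138,050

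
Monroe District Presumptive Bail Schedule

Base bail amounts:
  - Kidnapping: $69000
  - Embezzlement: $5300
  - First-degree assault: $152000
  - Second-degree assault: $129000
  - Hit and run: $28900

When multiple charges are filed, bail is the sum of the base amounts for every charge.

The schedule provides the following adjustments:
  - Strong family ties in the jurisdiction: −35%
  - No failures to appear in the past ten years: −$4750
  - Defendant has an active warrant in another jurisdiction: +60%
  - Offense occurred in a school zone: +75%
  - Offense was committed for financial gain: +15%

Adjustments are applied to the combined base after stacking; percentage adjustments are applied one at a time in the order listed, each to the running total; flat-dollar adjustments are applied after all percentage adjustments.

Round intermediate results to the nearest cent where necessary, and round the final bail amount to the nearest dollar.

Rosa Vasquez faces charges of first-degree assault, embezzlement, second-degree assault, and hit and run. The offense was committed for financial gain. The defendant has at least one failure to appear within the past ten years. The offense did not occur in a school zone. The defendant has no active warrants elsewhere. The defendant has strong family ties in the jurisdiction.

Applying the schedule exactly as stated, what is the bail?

$235612

Base amounts from the schedule: first-degree assault $152000; embezzlement $5300; second-degree assault $129000; hit and run $28900.
Stacking rule: sum of all bases. $152000 + $5300 + $129000 + $28900 = $315200.
Strong family ties in the jurisdiction (−35%): $315200 × 0.65 = $204880.
Offense was committed for financial gain (+15%): $204880 × 1.15 = $235612.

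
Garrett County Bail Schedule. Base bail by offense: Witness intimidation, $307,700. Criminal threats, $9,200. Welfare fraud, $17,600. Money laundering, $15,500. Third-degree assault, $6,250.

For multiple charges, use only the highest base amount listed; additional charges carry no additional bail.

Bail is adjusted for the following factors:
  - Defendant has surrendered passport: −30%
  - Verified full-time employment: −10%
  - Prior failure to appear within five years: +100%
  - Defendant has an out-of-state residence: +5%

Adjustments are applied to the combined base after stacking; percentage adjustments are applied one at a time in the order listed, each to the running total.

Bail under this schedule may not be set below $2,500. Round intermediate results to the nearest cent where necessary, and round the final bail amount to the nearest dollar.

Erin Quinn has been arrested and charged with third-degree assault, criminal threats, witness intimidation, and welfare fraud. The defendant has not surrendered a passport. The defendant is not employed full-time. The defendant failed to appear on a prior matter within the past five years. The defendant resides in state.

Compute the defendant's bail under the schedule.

Base amounts from the schedule: third-degree assault $6,250; criminal threats $9,200; witness intimidation $307,700; welfare fraud $17,600.
Stacking rule: use the highest base only. Highest is witness intimidation at $307,700. Combined base = $307,700.
Prior failure to appear within five years (+100%): $307,700 × 2 = $615,400.
$615,400 is at or above the $2,500 minimum.

$615,400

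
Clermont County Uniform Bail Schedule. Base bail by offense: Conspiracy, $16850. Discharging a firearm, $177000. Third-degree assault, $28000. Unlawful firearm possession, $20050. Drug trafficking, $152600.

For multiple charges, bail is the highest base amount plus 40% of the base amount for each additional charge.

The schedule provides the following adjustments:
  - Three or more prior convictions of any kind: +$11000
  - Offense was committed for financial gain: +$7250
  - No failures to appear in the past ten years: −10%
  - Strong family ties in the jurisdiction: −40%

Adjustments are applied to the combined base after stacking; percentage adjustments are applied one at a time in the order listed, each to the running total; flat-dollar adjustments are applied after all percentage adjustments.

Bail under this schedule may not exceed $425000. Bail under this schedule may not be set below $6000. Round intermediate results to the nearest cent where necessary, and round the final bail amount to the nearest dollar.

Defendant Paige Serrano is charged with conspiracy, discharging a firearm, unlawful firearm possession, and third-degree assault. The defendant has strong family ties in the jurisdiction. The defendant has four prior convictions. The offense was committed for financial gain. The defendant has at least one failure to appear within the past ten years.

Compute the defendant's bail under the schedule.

$140026

Base amounts from the schedule: conspiracy $16850; discharging a firearm $177000; unlawful firearm possession $20050; third-degree assault $28000.
Stacking rule: highest base plus 40% of each additional charge. Highest is discharging a firearm at $177000. Additional: $16850 × 40% = $6740; $20050 × 40% = $8020; $28000 × 40% = $11200. Combined base = $177000 + $25960 = $202960.
Strong family ties in the jurisdiction (−40%): $202960 × 0.6 = $121776.
Three or more prior convictions of any kind (+$11000 flat): $121776 + $11000 = $132776.
Offense was committed for financial gain (+$7250 flat): $132776 + $7250 = $140026.
$140026 is within the $425000 maximum.
$140026 is at or above the $6000 minimum.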